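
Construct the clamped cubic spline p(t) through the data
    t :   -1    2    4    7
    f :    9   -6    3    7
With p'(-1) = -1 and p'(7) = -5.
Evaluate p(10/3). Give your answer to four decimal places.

-1.1982

Let m_i = p''(x_i). Step sizes h_i = 3, 2, 3; slopes of the chords Δ_i = (y_(i+1) - y_i)/h_i = -5, 9/2, 4/3.
  3·m_0 + 10·m_1 + 2·m_2 = 6(Δ_1 - Δ_0) = 57
  2·m_1 + 10·m_2 + 3·m_3 = 6(Δ_2 - Δ_1) = -19
Clamped end conditions give two more equations: 2h_0·m_0 + h_0·m_1 = 6(Δ_0 - p'(-1)) = -24 and h_2·m_2 + 2h_2·m_3 = 6(p'(7) - Δ_2) = -38.
Solving: m_0 = -755/91, m_1 = 782/91, m_2 = -184/91, m_3 = -1453/273.
On [2, 4], p(t) = -6 - 101/182·(t - 2) + 391/91·(t - 2)² - 23/26·(t - 2)³.
With (t - 2) = 4/3: p(10/3) = -2944/2457.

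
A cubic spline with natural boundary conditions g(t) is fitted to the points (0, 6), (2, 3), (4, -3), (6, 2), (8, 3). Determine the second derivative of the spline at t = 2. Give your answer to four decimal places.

-2.4911

Let M_i = g''(x_i). Step sizes h_i = 2, 2, 2, 2; slopes of the chords Δ_i = (y_(i+1) - y_i)/h_i = -3/2, -3, 5/2, 1/2.
  2·M_0 + 8·M_1 + 2·M_2 = 6(Δ_1 - Δ_0) = -9
  2·M_1 + 8·M_2 + 2·M_3 = 6(Δ_2 - Δ_1) = 33
  2·M_2 + 8·M_3 + 2·M_4 = 6(Δ_3 - Δ_2) = -12
Natural end conditions: M_0 = M_4 = 0.
Forward elimination and back-substitution give M_0 = 0, M_1 = -279/112, M_2 = 153/28, M_3 = -321/112, M_4 = 0.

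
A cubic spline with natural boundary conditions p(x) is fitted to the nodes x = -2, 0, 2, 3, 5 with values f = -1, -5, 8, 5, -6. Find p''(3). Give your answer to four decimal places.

Put m_i = p'' at the i-th knot. Here h = (2, 2, 1, 2) and Δ = (-2, 13/2, -3, -11/2), so the interior equations h_(i-1)·m_(i-1) + 2(h_(i-1)+h_i)·m_i + h_i·m_(i+1) = 6(Δ_i − Δ_(i-1)) read
  2·m_0 + 8·m_1 + 2·m_2 = 6(Δ_1 - Δ_0) = 51
  2·m_1 + 6·m_2 + 1·m_3 = 6(Δ_2 - Δ_1) = -57
  1·m_2 + 6·m_3 + 2·m_4 = 6(Δ_3 - Δ_2) = -15
Natural end conditions: m_0 = m_4 = 0.
Solving the tridiagonal system: m_0 = 0, m_1 = 2439/256, m_2 = -807/64, m_3 = -51/128, m_4 = 0.

-0.3984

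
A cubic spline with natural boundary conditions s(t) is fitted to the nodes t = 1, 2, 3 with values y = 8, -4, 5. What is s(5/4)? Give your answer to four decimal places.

With M_i denoting the second derivative at x_i, h_i = 1, 1, and Δ_i = (y_(i+1) − y_i)/h_i = -12, 9:
  1·M_0 + 4·M_1 + 1·M_2 = 6(Δ_1 - Δ_0) = 126
Natural end conditions: M_0 = M_2 = 0.
Forward elimination and back-substitution give M_0 = 0, M_1 = 63/2, M_2 = 0.
On [1, 2], s(t) = 8 - 69/4·(t - 1) + 0·(t - 1)² + 21/4·(t - 1)³.
With (t - 1) = 1/4: s(5/4) = 965/256.

3.7695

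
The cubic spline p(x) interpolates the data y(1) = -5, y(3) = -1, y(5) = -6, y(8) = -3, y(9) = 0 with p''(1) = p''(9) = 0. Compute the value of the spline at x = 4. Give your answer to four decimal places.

With σ_i denoting the second derivative at x_i, h_i = 2, 2, 3, 1, and Δ_i = (y_(i+1) − y_i)/h_i = 2, -5/2, 1, 3:
  2·σ_0 + 8·σ_1 + 2·σ_2 = 6(Δ_1 - Δ_0) = -27
  2·σ_1 + 10·σ_2 + 3·σ_3 = 6(Δ_2 - Δ_1) = 21
  3·σ_2 + 8·σ_3 + 1·σ_4 = 6(Δ_3 - Δ_2) = 12
Natural end conditions: σ_0 = σ_4 = 0.
Forward elimination and back-substitution give σ_0 = 0, σ_1 = -2181/536, σ_2 = 186/67, σ_3 = 123/268, σ_4 = 0.
On [3, 5], p(x) = -1 - 191/268·(x - 3) - 2181/1072·(x - 3)² + 1223/2144·(x - 3)³.
With (x - 3) = 1: p(4) = -6811/2144.

-3.1768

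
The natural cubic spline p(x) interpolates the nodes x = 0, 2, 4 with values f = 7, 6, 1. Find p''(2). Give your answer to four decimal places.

Write m_i for p''(x_i). With h_i = 2, 2 and divided differences Δ_i = -1/2, -5/2, the continuity of p' gives the tridiagonal system
  2·m_0 + 8·m_1 + 2·m_2 = 6(Δ_1 - Δ_0) = -12
Natural end conditions: m_0 = m_2 = 0.
Hence m_0 = 0, m_1 = -3/2, m_2 = 0.

-1.5000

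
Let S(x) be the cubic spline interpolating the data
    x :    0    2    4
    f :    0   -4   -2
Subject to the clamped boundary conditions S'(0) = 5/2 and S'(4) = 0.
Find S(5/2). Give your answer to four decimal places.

Put M_i = S'' at the i-th knot. Here h = (2, 2) and Δ = (-2, 1), so the interior equations h_(i-1)·M_(i-1) + 2(h_(i-1)+h_i)·M_i + h_i·M_(i+1) = 6(Δ_i − Δ_(i-1)) read
  2·M_0 + 8·M_1 + 2·M_2 = 6(Δ_1 - Δ_0) = 18
Clamped end conditions give two more equations: 2h_0·M_0 + h_0·M_1 = 6(Δ_0 - S'(0)) = -27 and h_1·M_1 + 2h_1·M_2 = 6(S'(4) - Δ_1) = -6.
Solving: M_0 = -77/8, M_1 = 23/4, M_2 = -35/8.
On [2, 4], S(x) = -4 - 11/8·(x - 2) + 23/8·(x - 2)² - 27/32·(x - 2)³.
With (x - 2) = 1/2: S(5/2) = -1043/256.

-4.0742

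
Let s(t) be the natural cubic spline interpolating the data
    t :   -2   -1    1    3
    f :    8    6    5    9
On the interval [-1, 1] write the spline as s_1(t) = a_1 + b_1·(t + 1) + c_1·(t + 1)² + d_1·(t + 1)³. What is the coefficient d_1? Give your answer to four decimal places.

Put m_i = s'' at the i-th knot. Here h = (1, 2, 2) and Δ = (-2, -1/2, 2), so the interior equations h_(i-1)·m_(i-1) + 2(h_(i-1)+h_i)·m_i + h_i·m_(i+1) = 6(Δ_i − Δ_(i-1)) read
  1·m_0 + 6·m_1 + 2·m_2 = 6(Δ_1 - Δ_0) = 9
  2·m_1 + 8·m_2 + 2·m_3 = 6(Δ_2 - Δ_1) = 15
Natural end conditions: m_0 = m_3 = 0.
Forward elimination and back-substitution give m_0 = 0, m_1 = 21/22, m_2 = 18/11, m_3 = 0.
On [-1, 1], with s_1(t) = a_1 + b_1·(t + 1) + c_1·(t + 1)² + d_1·(t + 1)³: c_1 = m_1/2 = 21/44, d_1 = (m_2 - m_1)/(6h_1) = 5/88, b_1 = Δ_1 - h_1(2m_1 + m_2)/6 = -37/22.

0.0568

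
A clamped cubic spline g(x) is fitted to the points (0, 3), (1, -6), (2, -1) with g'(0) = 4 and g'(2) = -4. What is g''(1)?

With M_i denoting the second derivative at x_i, h_i = 1, 1, and Δ_i = (y_(i+1) − y_i)/h_i = -9, 5:
  1·M_0 + 4·M_1 + 1·M_2 = 6(Δ_1 - Δ_0) = 84
Clamped end conditions give two more equations: 2h_0·M_0 + h_0·M_1 = 6(Δ_0 - g'(0)) = -78 and h_1·M_1 + 2h_1·M_2 = 6(g'(2) - Δ_1) = -54.
Solving the tridiagonal system: M_0 = -64, M_1 = 50, M_2 = -52.

50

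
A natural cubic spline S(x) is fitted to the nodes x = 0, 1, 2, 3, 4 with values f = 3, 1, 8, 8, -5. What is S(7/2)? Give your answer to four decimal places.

2.5580

Write M_i for S''(x_i). With h_i = 1, 1, 1, 1 and divided differences Δ_i = -2, 7, 0, -13, the continuity of S' gives the tridiagonal system
  1·M_0 + 4·M_1 + 1·M_2 = 6(Δ_1 - Δ_0) = 54
  1·M_1 + 4·M_2 + 1·M_3 = 6(Δ_2 - Δ_1) = -42
  1·M_2 + 4·M_3 + 1·M_4 = 6(Δ_3 - Δ_2) = -78
Natural end conditions: M_0 = M_4 = 0.
Solving: M_0 = 0, M_1 = 225/14, M_2 = -72/7, M_3 = -237/14, M_4 = 0.
On [3, 4], S(x) = 8 - 103/14·(x - 3) - 237/28·(x - 3)² + 79/28·(x - 3)³.
With (x - 3) = 1/2: S(7/2) = 573/224.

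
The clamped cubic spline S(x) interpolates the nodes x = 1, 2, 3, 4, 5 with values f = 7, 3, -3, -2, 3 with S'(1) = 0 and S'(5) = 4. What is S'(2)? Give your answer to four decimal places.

With M_i denoting the second derivative at x_i, h_i = 1, 1, 1, 1, and Δ_i = (y_(i+1) − y_i)/h_i = -4, -6, 1, 5:
  1·M_0 + 4·M_1 + 1·M_2 = 6(Δ_1 - Δ_0) = -12
  1·M_1 + 4·M_2 + 1·M_3 = 6(Δ_2 - Δ_1) = 42
  1·M_2 + 4·M_3 + 1·M_4 = 6(Δ_3 - Δ_2) = 24
Clamped end conditions give two more equations: 2h_0·M_0 + h_0·M_1 = 6(Δ_0 - S'(1)) = -24 and h_3·M_3 + 2h_3·M_4 = 6(S'(5) - Δ_3) = -6.
Solving: M_0 = -74/7, M_1 = -20/7, M_2 = 10, M_3 = 34/7, M_4 = -38/7.
On [2, 3], S'(x) = b_1 + 2c_1·(x - 2) + 3d_1·(x - 2)² with b_1 = Δ_1 - h_1(2M_1 + M_2)/6 = -47/7, c_1 = M_1/2 = -10/7, d_1 = (M_2 - M_1)/(6h_1) = 15/7. So S'(2) = -47/7.

-6.7143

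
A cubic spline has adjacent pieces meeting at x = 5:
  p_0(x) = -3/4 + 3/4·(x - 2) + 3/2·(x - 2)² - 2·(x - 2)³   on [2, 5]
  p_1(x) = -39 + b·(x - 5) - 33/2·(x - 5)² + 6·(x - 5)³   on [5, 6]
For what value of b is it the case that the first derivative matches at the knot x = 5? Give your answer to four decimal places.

-44.2500

p_0'(x) = 3/4 + 3·(x - 2) - 6·(x - 2)², so p_0'(5) = -177/4. On the right, p_1'(5) = b, so b = -177/4.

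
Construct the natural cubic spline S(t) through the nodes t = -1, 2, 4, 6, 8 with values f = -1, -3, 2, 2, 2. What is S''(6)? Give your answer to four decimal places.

Write M_i for S''(x_i). With h_i = 3, 2, 2, 2 and divided differences Δ_i = -2/3, 5/2, 0, 0, the continuity of S' gives the tridiagonal system
  3·M_0 + 10·M_1 + 2·M_2 = 6(Δ_1 - Δ_0) = 19
  2·M_1 + 8·M_2 + 2·M_3 = 6(Δ_2 - Δ_1) = -15
  2·M_2 + 8·M_3 + 2·M_4 = 6(Δ_3 - Δ_2) = 0
Natural end conditions: M_0 = M_4 = 0.
Solving the tridiagonal system: M_0 = 0, M_1 = 345/142, M_2 = -188/71, M_3 = 47/71, M_4 = 0.

0.6620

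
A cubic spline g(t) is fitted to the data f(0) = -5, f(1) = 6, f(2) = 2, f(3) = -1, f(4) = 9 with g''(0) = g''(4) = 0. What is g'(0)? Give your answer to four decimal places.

14.8571

Let M_i = g''(x_i). Step sizes h_i = 1, 1, 1, 1; slopes of the chords Δ_i = (y_(i+1) - y_i)/h_i = 11, -4, -3, 10.
  1·M_0 + 4·M_1 + 1·M_2 = 6(Δ_1 - Δ_0) = -90
  1·M_1 + 4·M_2 + 1·M_3 = 6(Δ_2 - Δ_1) = 6
  1·M_2 + 4·M_3 + 1·M_4 = 6(Δ_3 - Δ_2) = 78
Natural end conditions: M_0 = M_4 = 0.
Solving the tridiagonal system: M_0 = 0, M_1 = -162/7, M_2 = 18/7, M_3 = 132/7, M_4 = 0.
On [0, 1], g'(t) = b_0 + 2c_0·t + 3d_0·t² with b_0 = Δ_0 - h_0(2M_0 + M_1)/6 = 104/7, c_0 = M_0/2 = 0, d_0 = (M_1 - M_0)/(6h_0) = -27/7. So g'(0) = 104/7.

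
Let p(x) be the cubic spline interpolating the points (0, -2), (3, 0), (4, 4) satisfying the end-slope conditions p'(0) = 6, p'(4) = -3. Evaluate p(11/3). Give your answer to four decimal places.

With M_i denoting the second derivative at x_i, h_i = 3, 1, and Δ_i = (y_(i+1) − y_i)/h_i = 2/3, 4:
  3·M_0 + 8·M_1 + 1·M_2 = 6(Δ_1 - Δ_0) = 20
Clamped end conditions give two more equations: 2h_0·M_0 + h_0·M_1 = 6(Δ_0 - p'(0)) = -32 and h_1·M_1 + 2h_1·M_2 = 6(p'(4) - Δ_1) = -42.
Solving: M_0 = -121/12, M_1 = 19/2, M_2 = -103/4.
On [3, 4], p(x) = 0 + 41/8·(x - 3) + 19/4·(x - 3)² - 47/8·(x - 3)³.
With (x - 3) = 2/3: p(11/3) = 409/108.

3.7870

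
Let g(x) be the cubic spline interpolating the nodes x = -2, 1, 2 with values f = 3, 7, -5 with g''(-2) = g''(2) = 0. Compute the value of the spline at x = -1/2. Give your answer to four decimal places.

10.6250

Let σ_i = g''(x_i). Step sizes h_i = 3, 1; slopes of the chords Δ_i = (y_(i+1) - y_i)/h_i = 4/3, -12.
  3·σ_0 + 8·σ_1 + 1·σ_2 = 6(Δ_1 - Δ_0) = -80
Natural end conditions: σ_0 = σ_2 = 0.
Solving: σ_0 = 0, σ_1 = -10, σ_2 = 0.
On [-2, 1], g(x) = 3 + 19/3·(x + 2) + 0·(x + 2)² - 5/9·(x + 2)³.
With (x + 2) = 3/2: g(-1/2) = 85/8.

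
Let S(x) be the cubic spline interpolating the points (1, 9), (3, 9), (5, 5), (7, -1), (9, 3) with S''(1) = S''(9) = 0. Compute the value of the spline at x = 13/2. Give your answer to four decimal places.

-0.1680

Write M_i for S''(x_i). With h_i = 2, 2, 2, 2 and divided differences Δ_i = 0, -2, -3, 2, the continuity of S' gives the tridiagonal system
  2·M_0 + 8·M_1 + 2·M_2 = 6(Δ_1 - Δ_0) = -12
  2·M_1 + 8·M_2 + 2·M_3 = 6(Δ_2 - Δ_1) = -6
  2·M_2 + 8·M_3 + 2·M_4 = 6(Δ_3 - Δ_2) = 30
Natural end conditions: M_0 = M_4 = 0.
Forward elimination and back-substitution give M_0 = 0, M_1 = -9/8, M_2 = -3/2, M_3 = 33/8, M_4 = 0.
On [5, 7], S(x) = 5 - 27/8·(x - 5) - 3/4·(x - 5)² + 15/32·(x - 5)³.
With (x - 5) = 3/2: S(13/2) = -43/256.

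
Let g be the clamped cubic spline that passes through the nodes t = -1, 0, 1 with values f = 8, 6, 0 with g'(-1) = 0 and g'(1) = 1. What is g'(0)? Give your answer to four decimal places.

With m_i denoting the second derivative at x_i, h_i = 1, 1, and Δ_i = (y_(i+1) − y_i)/h_i = -2, -6:
  1·m_0 + 4·m_1 + 1·m_2 = 6(Δ_1 - Δ_0) = -24
Clamped end conditions give two more equations: 2h_0·m_0 + h_0·m_1 = 6(Δ_0 - g'(-1)) = -12 and h_1·m_1 + 2h_1·m_2 = 6(g'(1) - Δ_1) = 42.
Hence m_0 = 1/2, m_1 = -13, m_2 = 55/2.
On [0, 1], g'(t) = b_1 + 2c_1·t + 3d_1·t² with b_1 = Δ_1 - h_1(2m_1 + m_2)/6 = -25/4, c_1 = m_1/2 = -13/2, d_1 = (m_2 - m_1)/(6h_1) = 27/4. So g'(0) = -25/4.

-6.2500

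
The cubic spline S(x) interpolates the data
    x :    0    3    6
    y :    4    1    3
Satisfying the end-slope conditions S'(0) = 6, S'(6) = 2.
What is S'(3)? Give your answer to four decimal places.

Put m_i = S'' at the i-th knot. Here h = (3, 3) and Δ = (-1, 2/3), so the interior equations h_(i-1)·m_(i-1) + 2(h_(i-1)+h_i)·m_i + h_i·m_(i+1) = 6(Δ_i − Δ_(i-1)) read
  3·m_0 + 12·m_1 + 3·m_2 = 6(Δ_1 - Δ_0) = 10
Clamped end conditions give two more equations: 2h_0·m_0 + h_0·m_1 = 6(Δ_0 - S'(0)) = -42 and h_1·m_1 + 2h_1·m_2 = 6(S'(6) - Δ_1) = 8.
Solving: m_0 = -17/2, m_1 = 3, m_2 = -1/6.
On [3, 6], S'(x) = b_1 + 2c_1·(x - 3) + 3d_1·(x - 3)² with b_1 = Δ_1 - h_1(2m_1 + m_2)/6 = -9/4, c_1 = m_1/2 = 3/2, d_1 = (m_2 - m_1)/(6h_1) = -19/108. So S'(3) = -9/4.

-2.2500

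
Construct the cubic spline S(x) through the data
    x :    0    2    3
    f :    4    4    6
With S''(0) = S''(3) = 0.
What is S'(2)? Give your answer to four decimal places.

Write M_i for S''(x_i). With h_i = 2, 1 and divided differences Δ_i = 0, 2, the continuity of S' gives the tridiagonal system
  2·M_0 + 6·M_1 + 1·M_2 = 6(Δ_1 - Δ_0) = 12
Natural end conditions: M_0 = M_2 = 0.
Solving: M_0 = 0, M_1 = 2, M_2 = 0.
On [2, 3], S'(x) = b_1 + 2c_1·(x - 2) + 3d_1·(x - 2)² with b_1 = Δ_1 - h_1(2M_1 + M_2)/6 = 4/3, c_1 = M_1/2 = 1, d_1 = (M_2 - M_1)/(6h_1) = -1/3. So S'(2) = 4/3.

1.3333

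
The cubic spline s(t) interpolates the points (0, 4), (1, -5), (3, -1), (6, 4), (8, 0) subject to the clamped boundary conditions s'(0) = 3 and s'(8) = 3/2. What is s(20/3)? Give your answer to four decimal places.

1.9959

Put M_i = s'' at the i-th knot. Here h = (1, 2, 3, 2) and Δ = (-9, 2, 5/3, -2), so the interior equations h_(i-1)·M_(i-1) + 2(h_(i-1)+h_i)·M_i + h_i·M_(i+1) = 6(Δ_i − Δ_(i-1)) read
  1·M_0 + 6·M_1 + 2·M_2 = 6(Δ_1 - Δ_0) = 66
  2·M_1 + 10·M_2 + 3·M_3 = 6(Δ_2 - Δ_1) = -2
  3·M_2 + 10·M_3 + 2·M_4 = 6(Δ_3 - Δ_2) = -22
Clamped end conditions give two more equations: 2h_0·M_0 + h_0·M_1 = 6(Δ_0 - s'(0)) = -72 and h_3·M_3 + 2h_3·M_4 = 6(s'(8) - Δ_3) = 21.
Hence M_0 = -12529/273, M_1 = 5402/273, M_2 = -1865/546, M_3 = -225/91, M_4 = 2361/364.
On [6, 8], s(t) = 4 - 915/364·(t - 6) - 225/182·(t - 6)² + 1087/1456·(t - 6)³.
With (t - 6) = 2/3: s(20/3) = 4904/2457.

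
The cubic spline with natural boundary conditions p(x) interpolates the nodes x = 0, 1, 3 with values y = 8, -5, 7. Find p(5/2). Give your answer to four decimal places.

1.0313

Write M_i for p''(x_i). With h_i = 1, 2 and divided differences Δ_i = -13, 6, the continuity of p' gives the tridiagonal system
  1·M_0 + 6·M_1 + 2·M_2 = 6(Δ_1 - Δ_0) = 114
Natural end conditions: M_0 = M_2 = 0.
Forward elimination and back-substitution give M_0 = 0, M_1 = 19, M_2 = 0.
On [1, 3], p(x) = -5 - 20/3·(x - 1) + 19/2·(x - 1)² - 19/12·(x - 1)³.
With (x - 1) = 3/2: p(5/2) = 33/32.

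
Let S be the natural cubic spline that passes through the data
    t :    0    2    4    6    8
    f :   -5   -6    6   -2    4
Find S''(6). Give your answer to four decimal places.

8.1161

Write σ_i for S''(x_i). With h_i = 2, 2, 2, 2 and divided differences Δ_i = -1/2, 6, -4, 3, the continuity of S' gives the tridiagonal system
  2·σ_0 + 8·σ_1 + 2·σ_2 = 6(Δ_1 - Δ_0) = 39
  2·σ_1 + 8·σ_2 + 2·σ_3 = 6(Δ_2 - Δ_1) = -60
  2·σ_2 + 8·σ_3 + 2·σ_4 = 6(Δ_3 - Δ_2) = 42
Natural end conditions: σ_0 = σ_4 = 0.
Forward elimination and back-substitution give σ_0 = 0, σ_1 = 867/112, σ_2 = -321/28, σ_3 = 909/112, σ_4 = 0.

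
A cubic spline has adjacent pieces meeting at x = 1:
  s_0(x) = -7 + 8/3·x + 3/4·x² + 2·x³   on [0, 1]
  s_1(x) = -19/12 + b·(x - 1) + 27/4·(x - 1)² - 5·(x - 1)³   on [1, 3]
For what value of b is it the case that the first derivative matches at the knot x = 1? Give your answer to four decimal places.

s_0'(x) = 8/3 + 3/2·x + 6·x², so s_0'(1) = 61/6. On the right, s_1'(1) = b, so b = 61/6.

10.1667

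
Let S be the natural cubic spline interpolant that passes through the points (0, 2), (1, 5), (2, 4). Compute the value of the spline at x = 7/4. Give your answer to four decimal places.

Write M_i for S''(x_i). With h_i = 1, 1 and divided differences Δ_i = 3, -1, the continuity of S' gives the tridiagonal system
  1·M_0 + 4·M_1 + 1·M_2 = 6(Δ_1 - Δ_0) = -24
Natural end conditions: M_0 = M_2 = 0.
Hence M_0 = 0, M_1 = -6, M_2 = 0.
On [1, 2], S(x) = 5 + 1·(x - 1) - 3·(x - 1)² + 1·(x - 1)³.
With (x - 1) = 3/4: S(7/4) = 287/64.

4.4844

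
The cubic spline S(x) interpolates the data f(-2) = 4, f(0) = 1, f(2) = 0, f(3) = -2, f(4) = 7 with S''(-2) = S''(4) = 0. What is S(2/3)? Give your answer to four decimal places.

1.1799

Put M_i = S'' at the i-th knot. Here h = (2, 2, 1, 1) and Δ = (-3/2, -1/2, -2, 9), so the interior equations h_(i-1)·M_(i-1) + 2(h_(i-1)+h_i)·M_i + h_i·M_(i+1) = 6(Δ_i − Δ_(i-1)) read
  2·M_0 + 8·M_1 + 2·M_2 = 6(Δ_1 - Δ_0) = 6
  2·M_1 + 6·M_2 + 1·M_3 = 6(Δ_2 - Δ_1) = -9
  1·M_2 + 4·M_3 + 1·M_4 = 6(Δ_3 - Δ_2) = 66
Natural end conditions: M_0 = M_4 = 0.
Forward elimination and back-substitution give M_0 = 0, M_1 = 57/28, M_2 = -36/7, M_3 = 249/14, M_4 = 0.
On [0, 2], S(x) = 1 - 1/7·x + 57/56·x² - 67/112·x³.
With x = 2/3: S(2/3) = 223/189.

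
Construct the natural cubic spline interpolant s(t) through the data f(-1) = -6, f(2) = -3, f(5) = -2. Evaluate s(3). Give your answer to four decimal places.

-2.4815

With M_i denoting the second derivative at x_i, h_i = 3, 3, and Δ_i = (y_(i+1) − y_i)/h_i = 1, 1/3:
  3·M_0 + 12·M_1 + 3·M_2 = 6(Δ_1 - Δ_0) = -4
Natural end conditions: M_0 = M_2 = 0.
Forward elimination and back-substitution give M_0 = 0, M_1 = -1/3, M_2 = 0.
On [2, 5], s(t) = -3 + 2/3·(t - 2) - 1/6·(t - 2)² + 1/54·(t - 2)³.
With (t - 2) = 1: s(3) = -67/27.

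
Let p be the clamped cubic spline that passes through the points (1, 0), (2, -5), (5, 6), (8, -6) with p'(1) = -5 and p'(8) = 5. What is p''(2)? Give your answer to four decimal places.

Let M_i = p''(x_i). Step sizes h_i = 1, 3, 3; slopes of the chords Δ_i = (y_(i+1) - y_i)/h_i = -5, 11/3, -4.
  1·M_0 + 8·M_1 + 3·M_2 = 6(Δ_1 - Δ_0) = 52
  3·M_1 + 12·M_2 + 3·M_3 = 6(Δ_2 - Δ_1) = -46
Clamped end conditions give two more equations: 2h_0·M_0 + h_0·M_1 = 6(Δ_0 - p'(1)) = 0 and h_2·M_2 + 2h_2·M_3 = 6(p'(8) - Δ_2) = 54.
Forward elimination and back-substitution give M_0 = -170/31, M_1 = 340/31, M_2 = -938/93, M_3 = 1306/93.

10.9677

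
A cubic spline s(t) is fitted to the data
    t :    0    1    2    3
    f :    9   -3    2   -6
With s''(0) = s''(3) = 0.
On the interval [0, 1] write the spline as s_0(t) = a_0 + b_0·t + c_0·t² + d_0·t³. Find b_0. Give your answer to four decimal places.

-17.4000

Put M_i = s'' at the i-th knot. Here h = (1, 1, 1) and Δ = (-12, 5, -8), so the interior equations h_(i-1)·M_(i-1) + 2(h_(i-1)+h_i)·M_i + h_i·M_(i+1) = 6(Δ_i − Δ_(i-1)) read
  1·M_0 + 4·M_1 + 1·M_2 = 6(Δ_1 - Δ_0) = 102
  1·M_1 + 4·M_2 + 1·M_3 = 6(Δ_2 - Δ_1) = -78
Natural end conditions: M_0 = M_3 = 0.
Solving: M_0 = 0, M_1 = 162/5, M_2 = -138/5, M_3 = 0.
On [0, 1], with s_0(t) = a_0 + b_0·t + c_0·t² + d_0·t³: c_0 = M_0/2 = 0, d_0 = (M_1 - M_0)/(6h_0) = 27/5, b_0 = Δ_0 - h_0(2M_0 + M_1)/6 = -87/5.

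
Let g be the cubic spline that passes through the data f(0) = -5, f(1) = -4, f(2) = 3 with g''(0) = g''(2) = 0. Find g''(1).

Let σ_i = g''(x_i). Step sizes h_i = 1, 1; slopes of the chords Δ_i = (y_(i+1) - y_i)/h_i = 1, 7.
  1·σ_0 + 4·σ_1 + 1·σ_2 = 6(Δ_1 - Δ_0) = 36
Natural end conditions: σ_0 = σ_2 = 0.
Forward elimination and back-substitution give σ_0 = 0, σ_1 = 9, σ_2 = 0.

9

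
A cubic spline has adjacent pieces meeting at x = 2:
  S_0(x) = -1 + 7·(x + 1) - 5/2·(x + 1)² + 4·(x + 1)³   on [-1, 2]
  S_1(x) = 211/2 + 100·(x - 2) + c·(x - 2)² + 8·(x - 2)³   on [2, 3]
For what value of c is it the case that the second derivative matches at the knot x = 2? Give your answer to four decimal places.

33.5000

S_0''(x) = -5 + 24·(x + 1), so S_0''(2) = 67. On the right, S_1''(2) = 2c, so c = 67/2.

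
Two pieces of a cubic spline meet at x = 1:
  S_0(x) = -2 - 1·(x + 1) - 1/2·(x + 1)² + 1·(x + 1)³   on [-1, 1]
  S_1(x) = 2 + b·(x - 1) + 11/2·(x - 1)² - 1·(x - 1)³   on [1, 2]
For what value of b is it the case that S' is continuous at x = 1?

S_0'(x) = -1 - 1·(x + 1) + 3·(x + 1)², so S_0'(1) = 9. On the right, S_1'(1) = b, so b = 9.

9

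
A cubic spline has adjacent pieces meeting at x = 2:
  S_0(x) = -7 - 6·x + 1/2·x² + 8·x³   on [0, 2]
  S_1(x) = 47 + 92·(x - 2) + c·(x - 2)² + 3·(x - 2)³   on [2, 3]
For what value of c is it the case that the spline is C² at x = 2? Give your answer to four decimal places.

S_0''(x) = 1 + 48·x, so S_0''(2) = 97. On the right, S_1''(2) = 2c, so c = 97/2.

48.5000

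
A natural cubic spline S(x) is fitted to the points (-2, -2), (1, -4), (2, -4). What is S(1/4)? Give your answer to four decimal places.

-3.7461

With M_i denoting the second derivative at x_i, h_i = 3, 1, and Δ_i = (y_(i+1) − y_i)/h_i = -2/3, 0:
  3·M_0 + 8·M_1 + 1·M_2 = 6(Δ_1 - Δ_0) = 4
Natural end conditions: M_0 = M_2 = 0.
Solving the tridiagonal system: M_0 = 0, M_1 = 1/2, M_2 = 0.
On [-2, 1], S(x) = -2 - 11/12·(x + 2) + 0·(x + 2)² + 1/36·(x + 2)³.
With (x + 2) = 9/4: S(1/4) = -959/256.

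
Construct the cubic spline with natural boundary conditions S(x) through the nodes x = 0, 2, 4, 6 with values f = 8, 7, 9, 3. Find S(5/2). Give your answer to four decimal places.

7.6094

Write σ_i for S''(x_i). With h_i = 2, 2, 2 and divided differences Δ_i = -1/2, 1, -3, the continuity of S' gives the tridiagonal system
  2·σ_0 + 8·σ_1 + 2·σ_2 = 6(Δ_1 - Δ_0) = 9
  2·σ_1 + 8·σ_2 + 2·σ_3 = 6(Δ_2 - Δ_1) = -24
Natural end conditions: σ_0 = σ_3 = 0.
Solving: σ_0 = 0, σ_1 = 2, σ_2 = -7/2, σ_3 = 0.
On [2, 4], S(x) = 7 + 5/6·(x - 2) + 1·(x - 2)² - 11/24·(x - 2)³.
With (x - 2) = 1/2: S(5/2) = 487/64.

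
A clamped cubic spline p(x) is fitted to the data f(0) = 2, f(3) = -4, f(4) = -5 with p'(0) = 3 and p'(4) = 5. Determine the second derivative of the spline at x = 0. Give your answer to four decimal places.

With M_i denoting the second derivative at x_i, h_i = 3, 1, and Δ_i = (y_(i+1) − y_i)/h_i = -2, -1:
  3·M_0 + 8·M_1 + 1·M_2 = 6(Δ_1 - Δ_0) = 6
Clamped end conditions give two more equations: 2h_0·M_0 + h_0·M_1 = 6(Δ_0 - p'(0)) = -30 and h_1·M_1 + 2h_1·M_2 = 6(p'(4) - Δ_1) = 36.
Solving the tridiagonal system: M_0 = -21/4, M_1 = 1/2, M_2 = 71/4.

-5.2500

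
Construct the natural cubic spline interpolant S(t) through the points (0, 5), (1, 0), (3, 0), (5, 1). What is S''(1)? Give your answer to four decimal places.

Write σ_i for S''(x_i). With h_i = 1, 2, 2 and divided differences Δ_i = -5, 0, 1/2, the continuity of S' gives the tridiagonal system
  1·σ_0 + 6·σ_1 + 2·σ_2 = 6(Δ_1 - Δ_0) = 30
  2·σ_1 + 8·σ_2 + 2·σ_3 = 6(Δ_2 - Δ_1) = 3
Natural end conditions: σ_0 = σ_3 = 0.
Solving the tridiagonal system: σ_0 = 0, σ_1 = 117/22, σ_2 = -21/22, σ_3 = 0.

5.3182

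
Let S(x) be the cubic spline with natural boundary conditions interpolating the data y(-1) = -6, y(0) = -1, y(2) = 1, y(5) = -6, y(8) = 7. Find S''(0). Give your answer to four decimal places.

Put M_i = S'' at the i-th knot. Here h = (1, 2, 3, 3) and Δ = (5, 1, -7/3, 13/3), so the interior equations h_(i-1)·M_(i-1) + 2(h_(i-1)+h_i)·M_i + h_i·M_(i+1) = 6(Δ_i − Δ_(i-1)) read
  1·M_0 + 6·M_1 + 2·M_2 = 6(Δ_1 - Δ_0) = -24
  2·M_1 + 10·M_2 + 3·M_3 = 6(Δ_2 - Δ_1) = -20
  3·M_2 + 12·M_3 + 3·M_4 = 6(Δ_3 - Δ_2) = 40
Natural end conditions: M_0 = M_4 = 0.
Hence M_0 = 0, M_1 = -324/103, M_2 = -264/103, M_3 = 1228/309, M_4 = 0.

-3.1456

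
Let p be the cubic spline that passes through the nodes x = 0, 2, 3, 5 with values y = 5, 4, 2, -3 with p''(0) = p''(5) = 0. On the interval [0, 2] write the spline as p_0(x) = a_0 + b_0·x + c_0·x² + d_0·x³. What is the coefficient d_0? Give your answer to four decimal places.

-0.1214

Put m_i = p'' at the i-th knot. Here h = (2, 1, 2) and Δ = (-1/2, -2, -5/2), so the interior equations h_(i-1)·m_(i-1) + 2(h_(i-1)+h_i)·m_i + h_i·m_(i+1) = 6(Δ_i − Δ_(i-1)) read
  2·m_0 + 6·m_1 + 1·m_2 = 6(Δ_1 - Δ_0) = -9
  1·m_1 + 6·m_2 + 2·m_3 = 6(Δ_2 - Δ_1) = -3
Natural end conditions: m_0 = m_3 = 0.
Forward elimination and back-substitution give m_0 = 0, m_1 = -51/35, m_2 = -9/35, m_3 = 0.
On [0, 2], with p_0(x) = a_0 + b_0·x + c_0·x² + d_0·x³: c_0 = m_0/2 = 0, d_0 = (m_1 - m_0)/(6h_0) = -17/140, b_0 = Δ_0 - h_0(2m_0 + m_1)/6 = -1/70.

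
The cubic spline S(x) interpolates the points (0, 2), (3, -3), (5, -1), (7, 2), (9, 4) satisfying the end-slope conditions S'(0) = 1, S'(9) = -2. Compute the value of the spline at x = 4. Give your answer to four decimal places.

-2.5861

Write M_i for S''(x_i). With h_i = 3, 2, 2, 2 and divided differences Δ_i = -5/3, 1, 3/2, 1, the continuity of S' gives the tridiagonal system
  3·M_0 + 10·M_1 + 2·M_2 = 6(Δ_1 - Δ_0) = 16
  2·M_1 + 8·M_2 + 2·M_3 = 6(Δ_2 - Δ_1) = 3
  2·M_2 + 8·M_3 + 2·M_4 = 6(Δ_3 - Δ_2) = -3
Clamped end conditions give two more equations: 2h_0·M_0 + h_0·M_1 = 6(Δ_0 - S'(0)) = -16 and h_3·M_3 + 2h_3·M_4 = 6(S'(9) - Δ_3) = -18.
Hence M_0 = -191/46, M_1 = 205/69, M_2 = -173/276, M_3 = 143/138, M_4 = -1385/276.
On [3, 5], S(x) = -3 - 71/92·(x - 3) + 205/138·(x - 3)² - 331/1104·(x - 3)³.
With (x - 3) = 1: S(4) = -2855/1104.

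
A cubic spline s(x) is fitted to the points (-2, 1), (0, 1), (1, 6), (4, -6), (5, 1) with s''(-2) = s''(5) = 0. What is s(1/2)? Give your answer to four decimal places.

3.8377

With σ_i denoting the second derivative at x_i, h_i = 2, 1, 3, 1, and Δ_i = (y_(i+1) − y_i)/h_i = 0, 5, -4, 7:
  2·σ_0 + 6·σ_1 + 1·σ_2 = 6(Δ_1 - Δ_0) = 30
  1·σ_1 + 8·σ_2 + 3·σ_3 = 6(Δ_2 - Δ_1) = -54
  3·σ_2 + 8·σ_3 + 1·σ_4 = 6(Δ_3 - Δ_2) = 66
Natural end conditions: σ_0 = σ_4 = 0.
Solving the tridiagonal system: σ_0 = 0, σ_1 = 1140/161, σ_2 = -2010/161, σ_3 = 2082/161, σ_4 = 0.
On [0, 1], s(x) = 1 + 760/161·x + 570/161·x² - 75/23·x³.
With x = 1/2: s(1/2) = 4943/1288.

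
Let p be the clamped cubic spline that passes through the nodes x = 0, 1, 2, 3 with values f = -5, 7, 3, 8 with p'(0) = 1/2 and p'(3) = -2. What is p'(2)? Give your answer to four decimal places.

Write M_i for p''(x_i). With h_i = 1, 1, 1 and divided differences Δ_i = 12, -4, 5, the continuity of p' gives the tridiagonal system
  1·M_0 + 4·M_1 + 1·M_2 = 6(Δ_1 - Δ_0) = -96
  1·M_1 + 4·M_2 + 1·M_3 = 6(Δ_2 - Δ_1) = 54
Clamped end conditions give two more equations: 2h_0·M_0 + h_0·M_1 = 6(Δ_0 - p'(0)) = 69 and h_2·M_2 + 2h_2·M_3 = 6(p'(3) - Δ_2) = -42.
Forward elimination and back-substitution give M_0 = 872/15, M_1 = -709/15, M_2 = 524/15, M_3 = -577/15.
On [2, 3], p'(x) = b_2 + 2c_2·(x - 2) + 3d_2·(x - 2)² with b_2 = Δ_2 - h_2(2M_2 + M_3)/6 = -7/30, c_2 = M_2/2 = 262/15, d_2 = (M_3 - M_2)/(6h_2) = -367/30. So p'(2) = -7/30.

-0.2333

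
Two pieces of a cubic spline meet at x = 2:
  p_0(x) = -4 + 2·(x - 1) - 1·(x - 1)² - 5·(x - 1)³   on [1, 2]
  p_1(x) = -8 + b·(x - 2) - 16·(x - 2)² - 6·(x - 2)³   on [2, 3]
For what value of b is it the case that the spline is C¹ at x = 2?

-15

p_0'(x) = 2 - 2·(x - 1) - 15·(x - 1)², so p_0'(2) = -15. On the right, p_1'(2) = b, so b = -15.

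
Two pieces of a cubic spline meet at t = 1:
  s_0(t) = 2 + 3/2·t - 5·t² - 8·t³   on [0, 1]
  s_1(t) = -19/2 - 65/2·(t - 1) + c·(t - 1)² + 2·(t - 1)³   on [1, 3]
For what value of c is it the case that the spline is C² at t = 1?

s_0''(t) = -10 - 48·t, so s_0''(1) = -58. On the right, s_1''(1) = 2c, so c = -29.

-29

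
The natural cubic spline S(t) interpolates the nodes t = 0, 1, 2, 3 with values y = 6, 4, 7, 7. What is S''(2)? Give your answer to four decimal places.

-6.8000

With m_i denoting the second derivative at x_i, h_i = 1, 1, 1, and Δ_i = (y_(i+1) − y_i)/h_i = -2, 3, 0:
  1·m_0 + 4·m_1 + 1·m_2 = 6(Δ_1 - Δ_0) = 30
  1·m_1 + 4·m_2 + 1·m_3 = 6(Δ_2 - Δ_1) = -18
Natural end conditions: m_0 = m_3 = 0.
Forward elimination and back-substitution give m_0 = 0, m_1 = 46/5, m_2 = -34/5, m_3 = 0.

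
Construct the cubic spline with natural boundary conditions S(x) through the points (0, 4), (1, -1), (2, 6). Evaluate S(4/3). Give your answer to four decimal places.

0.2222

With m_i denoting the second derivative at x_i, h_i = 1, 1, and Δ_i = (y_(i+1) − y_i)/h_i = -5, 7:
  1·m_0 + 4·m_1 + 1·m_2 = 6(Δ_1 - Δ_0) = 72
Natural end conditions: m_0 = m_2 = 0.
Solving: m_0 = 0, m_1 = 18, m_2 = 0.
On [1, 2], S(x) = -1 + 1·(x - 1) + 9·(x - 1)² - 3·(x - 1)³.
With (x - 1) = 1/3: S(4/3) = 2/9.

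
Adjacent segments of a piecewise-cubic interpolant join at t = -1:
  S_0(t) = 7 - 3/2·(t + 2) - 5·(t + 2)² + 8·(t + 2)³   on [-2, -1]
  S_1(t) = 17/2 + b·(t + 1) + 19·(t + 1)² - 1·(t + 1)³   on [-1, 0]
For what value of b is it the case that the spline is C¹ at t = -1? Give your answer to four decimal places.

S_0'(t) = -3/2 - 10·(t + 2) + 24·(t + 2)², so S_0'(-1) = 25/2. On the right, S_1'(-1) = b, so b = 25/2.

12.5000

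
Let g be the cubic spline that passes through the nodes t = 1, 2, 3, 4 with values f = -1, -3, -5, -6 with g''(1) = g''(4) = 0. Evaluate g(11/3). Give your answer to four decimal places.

Let m_i = g''(x_i). Step sizes h_i = 1, 1, 1; slopes of the chords Δ_i = (y_(i+1) - y_i)/h_i = -2, -2, -1.
  1·m_0 + 4·m_1 + 1·m_2 = 6(Δ_1 - Δ_0) = 0
  1·m_1 + 4·m_2 + 1·m_3 = 6(Δ_2 - Δ_1) = 6
Natural end conditions: m_0 = m_3 = 0.
Forward elimination and back-substitution give m_0 = 0, m_1 = -2/5, m_2 = 8/5, m_3 = 0.
On [3, 4], g(t) = -5 - 23/15·(t - 3) + 4/5·(t - 3)² - 4/15·(t - 3)³.
With (t - 3) = 2/3: g(11/3) = -2327/405.

-5.7457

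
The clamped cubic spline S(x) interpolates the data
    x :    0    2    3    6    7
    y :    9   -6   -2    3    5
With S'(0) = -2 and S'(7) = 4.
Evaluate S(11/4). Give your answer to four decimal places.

Let M_i = S''(x_i). Step sizes h_i = 2, 1, 3, 1; slopes of the chords Δ_i = (y_(i+1) - y_i)/h_i = -15/2, 4, 5/3, 2.
  2·M_0 + 6·M_1 + 1·M_2 = 6(Δ_1 - Δ_0) = 69
  1·M_1 + 8·M_2 + 3·M_3 = 6(Δ_2 - Δ_1) = -14
  3·M_2 + 8·M_3 + 1·M_4 = 6(Δ_3 - Δ_2) = 2
Clamped end conditions give two more equations: 2h_0·M_0 + h_0·M_1 = 6(Δ_0 - S'(0)) = -33 and h_3·M_3 + 2h_3·M_4 = 6(S'(7) - Δ_3) = 12.
Forward elimination and back-substitution give M_0 = -11383/660, M_1 = 2969/165, M_2 = -295/66, M_3 = 69/55, M_4 = 591/110.
On [2, 3], S(x) = -6 - 827/660·(x - 2) + 2969/330·(x - 2)² - 2471/660·(x - 2)³.
With (x - 2) = 3/4: S(11/4) = -9739/2816.

-3.4585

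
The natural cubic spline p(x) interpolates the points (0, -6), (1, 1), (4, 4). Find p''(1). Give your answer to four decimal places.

-4.5000

With M_i denoting the second derivative at x_i, h_i = 1, 3, and Δ_i = (y_(i+1) − y_i)/h_i = 7, 1:
  1·M_0 + 8·M_1 + 3·M_2 = 6(Δ_1 - Δ_0) = -36
Natural end conditions: M_0 = M_2 = 0.
Forward elimination and back-substitution give M_0 = 0, M_1 = -9/2, M_2 = 0.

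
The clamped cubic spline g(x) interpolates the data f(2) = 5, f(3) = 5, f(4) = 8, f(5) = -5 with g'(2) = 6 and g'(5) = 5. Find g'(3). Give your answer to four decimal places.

Let m_i = g''(x_i). Step sizes h_i = 1, 1, 1; slopes of the chords Δ_i = (y_(i+1) - y_i)/h_i = 0, 3, -13.
  1·m_0 + 4·m_1 + 1·m_2 = 6(Δ_1 - Δ_0) = 18
  1·m_1 + 4·m_2 + 1·m_3 = 6(Δ_2 - Δ_1) = -96
Clamped end conditions give two more equations: 2h_0·m_0 + h_0·m_1 = 6(Δ_0 - g'(2)) = -36 and h_2·m_2 + 2h_2·m_3 = 6(g'(5) - Δ_2) = 108.
Forward elimination and back-substitution give m_0 = -454/15, m_1 = 368/15, m_2 = -748/15, m_3 = 1184/15.
On [3, 4], g'(x) = b_1 + 2c_1·(x - 3) + 3d_1·(x - 3)² with b_1 = Δ_1 - h_1(2m_1 + m_2)/6 = 47/15, c_1 = m_1/2 = 184/15, d_1 = (m_2 - m_1)/(6h_1) = -62/5. So g'(3) = 47/15.

3.1333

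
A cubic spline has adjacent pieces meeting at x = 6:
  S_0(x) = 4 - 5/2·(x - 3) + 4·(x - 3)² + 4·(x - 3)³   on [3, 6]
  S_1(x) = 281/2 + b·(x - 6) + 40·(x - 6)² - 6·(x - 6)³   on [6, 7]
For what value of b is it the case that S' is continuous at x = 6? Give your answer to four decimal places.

S_0'(x) = -5/2 + 8·(x - 3) + 12·(x - 3)², so S_0'(6) = 259/2. On the right, S_1'(6) = b, so b = 259/2.

129.5000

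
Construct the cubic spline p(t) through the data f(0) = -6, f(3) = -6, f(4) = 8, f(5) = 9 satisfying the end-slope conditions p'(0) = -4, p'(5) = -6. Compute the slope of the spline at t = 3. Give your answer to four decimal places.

Let m_i = p''(x_i). Step sizes h_i = 3, 1, 1; slopes of the chords Δ_i = (y_(i+1) - y_i)/h_i = 0, 14, 1.
  3·m_0 + 8·m_1 + 1·m_2 = 6(Δ_1 - Δ_0) = 84
  1·m_1 + 4·m_2 + 1·m_3 = 6(Δ_2 - Δ_1) = -78
Clamped end conditions give two more equations: 2h_0·m_0 + h_0·m_1 = 6(Δ_0 - p'(0)) = 24 and h_2·m_2 + 2h_2·m_3 = 6(p'(5) - Δ_2) = -42.
Solving: m_0 = -90/29, m_1 = 412/29, m_2 = -590/29, m_3 = -314/29.
On [3, 4], p'(t) = b_1 + 2c_1·(t - 3) + 3d_1·(t - 3)² with b_1 = Δ_1 - h_1(2m_1 + m_2)/6 = 367/29, c_1 = m_1/2 = 206/29, d_1 = (m_2 - m_1)/(6h_1) = -167/29. So p'(3) = 367/29.

12.6552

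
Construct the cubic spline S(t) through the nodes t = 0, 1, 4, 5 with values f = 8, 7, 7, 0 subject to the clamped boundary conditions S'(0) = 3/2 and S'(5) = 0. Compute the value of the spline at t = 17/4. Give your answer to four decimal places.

4.8114

With M_i denoting the second derivative at x_i, h_i = 1, 3, 1, and Δ_i = (y_(i+1) − y_i)/h_i = -1, 0, -7:
  1·M_0 + 8·M_1 + 3·M_2 = 6(Δ_1 - Δ_0) = 6
  3·M_1 + 8·M_2 + 1·M_3 = 6(Δ_2 - Δ_1) = -42
Clamped end conditions give two more equations: 2h_0·M_0 + h_0·M_1 = 6(Δ_0 - S'(0)) = -15 and h_2·M_2 + 2h_2·M_3 = 6(S'(5) - Δ_2) = 42.
Forward elimination and back-substitution give M_0 = -74/7, M_1 = 43/7, M_2 = -76/7, M_3 = 185/7.
On [4, 5], S(t) = 7 - 109/14·(t - 4) - 38/7·(t - 4)² + 87/14·(t - 4)³.
With (t - 4) = 1/4: S(17/4) = 4311/896.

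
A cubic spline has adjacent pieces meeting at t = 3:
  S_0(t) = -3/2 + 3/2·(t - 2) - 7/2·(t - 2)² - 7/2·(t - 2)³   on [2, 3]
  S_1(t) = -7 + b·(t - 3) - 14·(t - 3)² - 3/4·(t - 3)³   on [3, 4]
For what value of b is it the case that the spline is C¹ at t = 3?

-16

S_0'(t) = 3/2 - 7·(t - 2) - 21/2·(t - 2)², so S_0'(3) = -16. On the right, S_1'(3) = b, so b = -16.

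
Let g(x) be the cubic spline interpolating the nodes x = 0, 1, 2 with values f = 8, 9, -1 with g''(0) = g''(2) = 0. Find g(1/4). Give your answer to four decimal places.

8.8945

Write σ_i for g''(x_i). With h_i = 1, 1 and divided differences Δ_i = 1, -10, the continuity of g' gives the tridiagonal system
  1·σ_0 + 4·σ_1 + 1·σ_2 = 6(Δ_1 - Δ_0) = -66
Natural end conditions: σ_0 = σ_2 = 0.
Solving: σ_0 = 0, σ_1 = -33/2, σ_2 = 0.
On [0, 1], g(x) = 8 + 15/4·x + 0·x² - 11/4·x³.
With x = 1/4: g(1/4) = 2277/256.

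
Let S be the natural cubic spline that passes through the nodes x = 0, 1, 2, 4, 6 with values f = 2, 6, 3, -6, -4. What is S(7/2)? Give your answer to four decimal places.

-4.5218

With M_i denoting the second derivative at x_i, h_i = 1, 1, 2, 2, and Δ_i = (y_(i+1) − y_i)/h_i = 4, -3, -9/2, 1:
  1·M_0 + 4·M_1 + 1·M_2 = 6(Δ_1 - Δ_0) = -42
  1·M_1 + 6·M_2 + 2·M_3 = 6(Δ_2 - Δ_1) = -9
  2·M_2 + 8·M_3 + 2·M_4 = 6(Δ_3 - Δ_2) = 33
Natural end conditions: M_0 = M_4 = 0.
Solving the tridiagonal system: M_0 = 0, M_1 = -285/28, M_2 = -9/7, M_3 = 249/56, M_4 = 0.
On [2, 4], S(x) = 3 - 41/8·(x - 2) - 9/14·(x - 2)² + 107/224·(x - 2)³.
With (x - 2) = 3/2: S(7/2) = -8103/1792.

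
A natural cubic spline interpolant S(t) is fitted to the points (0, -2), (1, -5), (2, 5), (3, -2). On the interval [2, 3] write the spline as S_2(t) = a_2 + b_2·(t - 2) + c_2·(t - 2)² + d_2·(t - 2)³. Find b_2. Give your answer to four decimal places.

3.8000

Put M_i = S'' at the i-th knot. Here h = (1, 1, 1) and Δ = (-3, 10, -7), so the interior equations h_(i-1)·M_(i-1) + 2(h_(i-1)+h_i)·M_i + h_i·M_(i+1) = 6(Δ_i − Δ_(i-1)) read
  1·M_0 + 4·M_1 + 1·M_2 = 6(Δ_1 - Δ_0) = 78
  1·M_1 + 4·M_2 + 1·M_3 = 6(Δ_2 - Δ_1) = -102
Natural end conditions: M_0 = M_3 = 0.
Forward elimination and back-substitution give M_0 = 0, M_1 = 138/5, M_2 = -162/5, M_3 = 0.
On [2, 3], with S_2(t) = a_2 + b_2·(t - 2) + c_2·(t - 2)² + d_2·(t - 2)³: c_2 = M_2/2 = -81/5, d_2 = (M_3 - M_2)/(6h_2) = 27/5, b_2 = Δ_2 - h_2(2M_2 + M_3)/6 = 19/5.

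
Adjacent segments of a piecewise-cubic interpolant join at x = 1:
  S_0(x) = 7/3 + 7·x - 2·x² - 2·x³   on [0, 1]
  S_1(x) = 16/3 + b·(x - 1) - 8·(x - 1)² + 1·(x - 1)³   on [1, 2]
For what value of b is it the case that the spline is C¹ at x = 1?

S_0'(x) = 7 - 4·x - 6·x², so S_0'(1) = -3. On the right, S_1'(1) = b, so b = -3.

-3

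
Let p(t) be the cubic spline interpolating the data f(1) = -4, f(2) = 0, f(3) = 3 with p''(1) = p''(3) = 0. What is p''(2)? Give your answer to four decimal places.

-1.5000

With M_i denoting the second derivative at x_i, h_i = 1, 1, and Δ_i = (y_(i+1) − y_i)/h_i = 4, 3:
  1·M_0 + 4·M_1 + 1·M_2 = 6(Δ_1 - Δ_0) = -6
Natural end conditions: M_0 = M_2 = 0.
Forward elimination and back-substitution give M_0 = 0, M_1 = -3/2, M_2 = 0.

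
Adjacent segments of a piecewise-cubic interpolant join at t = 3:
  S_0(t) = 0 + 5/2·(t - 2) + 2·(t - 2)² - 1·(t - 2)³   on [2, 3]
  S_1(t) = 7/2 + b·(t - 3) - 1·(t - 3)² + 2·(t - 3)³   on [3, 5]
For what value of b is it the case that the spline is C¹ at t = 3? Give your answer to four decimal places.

S_0'(t) = 5/2 + 4·(t - 2) - 3·(t - 2)², so S_0'(3) = 7/2. On the right, S_1'(3) = b, so b = 7/2.

3.5000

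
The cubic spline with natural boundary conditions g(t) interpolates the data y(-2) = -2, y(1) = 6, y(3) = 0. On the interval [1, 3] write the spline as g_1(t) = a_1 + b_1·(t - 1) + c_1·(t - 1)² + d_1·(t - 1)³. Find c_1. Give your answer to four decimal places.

Put σ_i = g'' at the i-th knot. Here h = (3, 2) and Δ = (8/3, -3), so the interior equations h_(i-1)·σ_(i-1) + 2(h_(i-1)+h_i)·σ_i + h_i·σ_(i+1) = 6(Δ_i − Δ_(i-1)) read
  3·σ_0 + 10·σ_1 + 2·σ_2 = 6(Δ_1 - Δ_0) = -34
Natural end conditions: σ_0 = σ_2 = 0.
Solving the tridiagonal system: σ_0 = 0, σ_1 = -17/5, σ_2 = 0.
On [1, 3], with g_1(t) = a_1 + b_1·(t - 1) + c_1·(t - 1)² + d_1·(t - 1)³: c_1 = σ_1/2 = -17/10, d_1 = (σ_2 - σ_1)/(6h_1) = 17/60, b_1 = Δ_1 - h_1(2σ_1 + σ_2)/6 = -11/15.

-1.7000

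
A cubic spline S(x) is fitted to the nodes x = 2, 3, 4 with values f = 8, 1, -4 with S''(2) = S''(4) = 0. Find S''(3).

Put M_i = S'' at the i-th knot. Here h = (1, 1) and Δ = (-7, -5), so the interior equations h_(i-1)·M_(i-1) + 2(h_(i-1)+h_i)·M_i + h_i·M_(i+1) = 6(Δ_i − Δ_(i-1)) read
  1·M_0 + 4·M_1 + 1·M_2 = 6(Δ_1 - Δ_0) = 12
Natural end conditions: M_0 = M_2 = 0.
Forward elimination and back-substitution give M_0 = 0, M_1 = 3, M_2 = 0.

3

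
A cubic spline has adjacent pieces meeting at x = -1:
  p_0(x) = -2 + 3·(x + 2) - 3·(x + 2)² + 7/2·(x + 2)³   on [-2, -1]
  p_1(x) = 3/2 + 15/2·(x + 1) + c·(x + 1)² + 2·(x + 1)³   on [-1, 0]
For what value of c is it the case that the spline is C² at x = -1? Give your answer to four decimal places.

p_0''(x) = -6 + 21·(x + 2), so p_0''(-1) = 15. On the right, p_1''(-1) = 2c, so c = 15/2.

7.5000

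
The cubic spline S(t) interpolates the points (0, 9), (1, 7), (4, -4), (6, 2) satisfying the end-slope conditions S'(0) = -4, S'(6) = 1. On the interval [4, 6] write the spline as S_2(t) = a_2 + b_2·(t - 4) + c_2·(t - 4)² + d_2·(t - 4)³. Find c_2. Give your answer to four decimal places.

3.3590

Put M_i = S'' at the i-th knot. Here h = (1, 3, 2) and Δ = (-2, -11/3, 3), so the interior equations h_(i-1)·M_(i-1) + 2(h_(i-1)+h_i)·M_i + h_i·M_(i+1) = 6(Δ_i − Δ_(i-1)) read
  1·M_0 + 8·M_1 + 3·M_2 = 6(Δ_1 - Δ_0) = -10
  3·M_1 + 10·M_2 + 2·M_3 = 6(Δ_2 - Δ_1) = 40
Clamped end conditions give two more equations: 2h_0·M_0 + h_0·M_1 = 6(Δ_0 - S'(0)) = 12 and h_2·M_2 + 2h_2·M_3 = 6(S'(6) - Δ_2) = -12.
Solving: M_0 = 328/39, M_1 = -188/39, M_2 = 262/39, M_3 = -248/39.
On [4, 6], with S_2(t) = a_2 + b_2·(t - 4) + c_2·(t - 4)² + d_2·(t - 4)³: c_2 = M_2/2 = 131/39, d_2 = (M_3 - M_2)/(6h_2) = -85/78, b_2 = Δ_2 - h_2(2M_2 + M_3)/6 = 25/39.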